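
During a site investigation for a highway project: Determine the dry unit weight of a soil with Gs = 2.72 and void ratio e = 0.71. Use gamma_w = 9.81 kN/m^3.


Using gamma_d = Gs * gamma_w / (1 + e)
gamma_d = 2.72 * 9.81 / (1 + 0.71)
gamma_d = 2.72 * 9.81 / 1.71
gamma_d = 15.604 kN/m^3


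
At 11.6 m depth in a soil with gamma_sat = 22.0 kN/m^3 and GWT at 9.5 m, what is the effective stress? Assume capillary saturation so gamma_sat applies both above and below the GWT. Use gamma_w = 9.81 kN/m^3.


Result: 234.6 kPa

Derivation:
Total stress = gamma_sat * depth
sigma = 22.0 * 11.6 = 255.2 kPa
Pore water pressure u = gamma_w * (depth - d_wt)
u = 9.81 * (11.6 - 9.5) = 20.601 kPa
Effective stress = sigma - u
sigma' = 255.2 - 20.601 = 234.6 kPa


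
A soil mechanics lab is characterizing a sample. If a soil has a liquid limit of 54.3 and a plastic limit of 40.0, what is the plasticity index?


Result: 14.3

Derivation:
Using PI = LL - PL
PI = 54.3 - 40.0
PI = 14.3


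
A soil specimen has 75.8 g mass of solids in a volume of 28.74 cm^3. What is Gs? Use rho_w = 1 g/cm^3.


Using Gs = m_s / (V_s * rho_w)
Since rho_w = 1 g/cm^3:
Gs = 75.8 / 28.74
Gs = 2.637


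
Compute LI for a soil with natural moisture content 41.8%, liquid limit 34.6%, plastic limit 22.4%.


First compute the plasticity index:
PI = LL - PL = 34.6 - 22.4 = 12.2
Then compute the liquidity index:
LI = (w - PL) / PI
LI = (41.8 - 22.4) / 12.2
LI = 1.59


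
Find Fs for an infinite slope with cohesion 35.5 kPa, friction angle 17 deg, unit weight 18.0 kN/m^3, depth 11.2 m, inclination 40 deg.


Result: 0.722

Derivation:
Using Fs = c / (gamma*H*sin(beta)*cos(beta)) + tan(phi)/tan(beta)
Cohesion contribution = 35.5 / (18.0*11.2*sin(40)*cos(40))
Cohesion contribution = 0.357616
Friction contribution = tan(17)/tan(40) = 0.364356
Fs = 0.357616 + 0.364356
Fs = 0.722


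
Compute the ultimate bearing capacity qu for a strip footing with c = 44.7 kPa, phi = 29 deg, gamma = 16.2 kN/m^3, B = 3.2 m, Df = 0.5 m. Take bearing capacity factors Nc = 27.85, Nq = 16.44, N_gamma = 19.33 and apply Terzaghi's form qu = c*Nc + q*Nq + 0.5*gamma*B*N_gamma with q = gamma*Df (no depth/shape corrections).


Result: 1879.09 kPa

Derivation:
Compute qu = c*Nc + gamma*Df*Nq + 0.5*gamma*B*N_gamma
Term 1: 44.7 * 27.85 = 1244.895
Term 2: 16.2 * 0.5 * 16.44 = 133.164
Term 3: 0.5 * 16.2 * 3.2 * 19.33 = 501.0336
qu = 1244.895 + 133.164 + 501.0336
qu = 1879.09 kPa


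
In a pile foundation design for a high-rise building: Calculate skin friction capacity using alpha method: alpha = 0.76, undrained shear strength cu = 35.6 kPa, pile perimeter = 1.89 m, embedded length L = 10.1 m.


Using Qs = alpha * cu * perimeter * L
Qs = 0.76 * 35.6 * 1.89 * 10.1
Qs = 516.47 kN


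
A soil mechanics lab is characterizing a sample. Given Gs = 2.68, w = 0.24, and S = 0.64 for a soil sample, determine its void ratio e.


Using the relation e = Gs * w / S
e = 2.68 * 0.24 / 0.64
e = 1.005


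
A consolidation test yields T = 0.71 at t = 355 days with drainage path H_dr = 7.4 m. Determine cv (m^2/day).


Using cv = T * H_dr^2 / t
H_dr^2 = 7.4^2 = 54.76
cv = 0.71 * 54.76 / 355
cv = 0.10952 m^2/day


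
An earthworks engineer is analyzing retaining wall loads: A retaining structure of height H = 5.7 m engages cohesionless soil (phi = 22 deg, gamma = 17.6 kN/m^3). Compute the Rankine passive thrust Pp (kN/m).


Compute passive earth pressure coefficient:
Kp = tan^2(45 + phi/2) = tan^2(56.0) = 2.197987
Compute passive force:
Pp = 0.5 * Kp * gamma * H^2
Pp = 0.5 * 2.197987 * 17.6 * 5.7^2
Pp = 628.43 kN/m


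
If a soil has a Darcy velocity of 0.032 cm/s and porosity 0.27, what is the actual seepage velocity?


Result: 0.11852 cm/s

Derivation:
Using v_s = v_d / n
v_s = 0.032 / 0.27
v_s = 0.11852 cm/s


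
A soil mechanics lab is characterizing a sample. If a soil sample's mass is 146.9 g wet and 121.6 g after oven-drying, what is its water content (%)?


Result: 20.81 %

Derivation:
Using w = (m_wet - m_dry) / m_dry * 100
m_wet - m_dry = 146.9 - 121.6 = 25.3 g
w = 25.3 / 121.6 * 100
w = 20.81 %


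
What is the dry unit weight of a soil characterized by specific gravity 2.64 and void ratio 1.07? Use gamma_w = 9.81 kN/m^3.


Result: 12.511 kN/m^3

Derivation:
Using gamma_d = Gs * gamma_w / (1 + e)
gamma_d = 2.64 * 9.81 / (1 + 1.07)
gamma_d = 2.64 * 9.81 / 2.07
gamma_d = 12.511 kN/m^3


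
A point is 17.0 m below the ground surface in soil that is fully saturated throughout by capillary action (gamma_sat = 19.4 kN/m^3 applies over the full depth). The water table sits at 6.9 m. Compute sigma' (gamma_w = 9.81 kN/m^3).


Total stress = gamma_sat * depth
sigma = 19.4 * 17.0 = 329.8 kPa
Pore water pressure u = gamma_w * (depth - d_wt)
u = 9.81 * (17.0 - 6.9) = 99.081 kPa
Effective stress = sigma - u
sigma' = 329.8 - 99.081 = 230.72 kPa


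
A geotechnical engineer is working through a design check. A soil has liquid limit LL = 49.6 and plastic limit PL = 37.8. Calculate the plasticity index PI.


Using PI = LL - PL
PI = 49.6 - 37.8
PI = 11.8


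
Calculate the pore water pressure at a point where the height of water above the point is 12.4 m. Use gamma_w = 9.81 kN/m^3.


Using u = gamma_w * h_w
u = 9.81 * 12.4
u = 121.64 kPa


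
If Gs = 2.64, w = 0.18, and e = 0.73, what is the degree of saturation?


Using S = Gs * w / e
S = 2.64 * 0.18 / 0.73
S = 0.651


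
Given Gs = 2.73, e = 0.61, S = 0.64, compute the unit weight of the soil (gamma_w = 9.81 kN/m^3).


Using gamma = gamma_w * (Gs + S*e) / (1 + e)
Numerator: Gs + S*e = 2.73 + 0.64*0.61 = 3.1204
Denominator: 1 + e = 1 + 0.61 = 1.61
gamma = 9.81 * 3.1204 / 1.61
gamma = 19.013 kN/m^3


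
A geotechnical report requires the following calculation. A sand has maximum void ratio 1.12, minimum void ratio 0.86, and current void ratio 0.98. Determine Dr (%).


Using Dr = (e_max - e) / (e_max - e_min) * 100
e_max - e = 1.12 - 0.98 = 0.14
e_max - e_min = 1.12 - 0.86 = 0.26
Dr = 0.14 / 0.26 * 100
Dr = 53.85 %


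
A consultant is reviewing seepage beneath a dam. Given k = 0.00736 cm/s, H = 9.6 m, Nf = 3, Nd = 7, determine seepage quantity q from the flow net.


Convert k to m/s for unit consistency with H:
k = 0.00736 cm/s = 0.00736 / 100 m/s = 7.36e-05 m/s
Using q = k * H * Nf / Nd
Nf / Nd = 3 / 7 = 0.4286
q = 7.36e-05 * 9.6 * 0.4286
q = 0.0003028 m^3/s per m


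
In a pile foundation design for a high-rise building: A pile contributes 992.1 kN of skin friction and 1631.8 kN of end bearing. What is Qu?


Result: 2623.9 kN

Derivation:
Using Qu = Qf + Qb
Qu = 992.1 + 1631.8
Qu = 2623.9 kN


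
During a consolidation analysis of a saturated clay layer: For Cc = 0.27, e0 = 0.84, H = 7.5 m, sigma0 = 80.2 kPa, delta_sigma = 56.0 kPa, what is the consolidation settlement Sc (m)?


Using Sc = Cc * H / (1 + e0) * log10((sigma0 + delta_sigma) / sigma0)
Stress ratio = (80.2 + 56.0) / 80.2 = 1.69825
log10(1.69825) = 0.230003
Cc * H / (1 + e0) = 0.27 * 7.5 / (1 + 0.84) = 1.10054
Sc = 1.10054 * 0.230003
Sc = 0.2531 m


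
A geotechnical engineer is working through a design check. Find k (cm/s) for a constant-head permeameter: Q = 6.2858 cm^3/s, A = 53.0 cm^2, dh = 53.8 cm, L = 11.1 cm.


Result: 0.02447 cm/s

Derivation:
Compute hydraulic gradient:
i = dh / L = 53.8 / 11.1 = 4.84685
Then apply Darcy's law:
k = Q / (A * i)
k = 6.2858 / (53.0 * 4.84685)
k = 6.2858 / 256.883
k = 0.02447 cm/s


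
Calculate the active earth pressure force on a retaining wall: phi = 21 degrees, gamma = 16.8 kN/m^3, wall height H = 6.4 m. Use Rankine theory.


Compute active earth pressure coefficient:
Ka = tan^2(45 - phi/2) = tan^2(34.5) = 0.472355
Compute active force:
Pa = 0.5 * Ka * gamma * H^2
Pa = 0.5 * 0.472355 * 16.8 * 6.4^2
Pa = 162.52 kN/m


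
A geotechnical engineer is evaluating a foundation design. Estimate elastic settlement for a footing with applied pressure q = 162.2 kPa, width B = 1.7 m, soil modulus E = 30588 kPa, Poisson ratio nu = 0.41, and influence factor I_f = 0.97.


Using Se = q * B * (1 - nu^2) * I_f / E
1 - nu^2 = 1 - 0.41^2 = 0.8319
Se = 162.2 * 1.7 * 0.8319 * 0.97 / 30588
Se = 0.007274 m
Convert to mm: Se = 0.007274 * 1000 = 7.274 mm


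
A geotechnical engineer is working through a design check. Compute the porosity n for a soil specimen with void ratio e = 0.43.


Using the relation n = e / (1 + e)
n = 0.43 / (1 + 0.43)
n = 0.43 / 1.43
n = 0.3007


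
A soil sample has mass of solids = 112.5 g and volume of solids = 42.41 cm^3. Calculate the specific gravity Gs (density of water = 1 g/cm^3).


Using Gs = m_s / (V_s * rho_w)
Since rho_w = 1 g/cm^3:
Gs = 112.5 / 42.41
Gs = 2.653


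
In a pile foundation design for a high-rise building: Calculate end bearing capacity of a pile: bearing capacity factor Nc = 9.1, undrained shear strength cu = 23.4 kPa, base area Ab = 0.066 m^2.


Using Qb = Nc * cu * Ab
Qb = 9.1 * 23.4 * 0.066
Qb = 14.05 kN


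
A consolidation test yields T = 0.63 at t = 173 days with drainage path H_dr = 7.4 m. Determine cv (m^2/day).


Using cv = T * H_dr^2 / t
H_dr^2 = 7.4^2 = 54.76
cv = 0.63 * 54.76 / 173
cv = 0.19942 m^2/day


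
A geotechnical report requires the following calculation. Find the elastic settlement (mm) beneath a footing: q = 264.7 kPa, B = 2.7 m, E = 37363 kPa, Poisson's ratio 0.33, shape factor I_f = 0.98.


Using Se = q * B * (1 - nu^2) * I_f / E
1 - nu^2 = 1 - 0.33^2 = 0.8911
Se = 264.7 * 2.7 * 0.8911 * 0.98 / 37363
Se = 0.016704 m
Convert to mm: Se = 0.016704 * 1000 = 16.704 mm


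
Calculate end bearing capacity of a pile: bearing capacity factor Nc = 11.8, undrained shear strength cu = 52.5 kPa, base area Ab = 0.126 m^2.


Using Qb = Nc * cu * Ab
Qb = 11.8 * 52.5 * 0.126
Qb = 78.06 kN


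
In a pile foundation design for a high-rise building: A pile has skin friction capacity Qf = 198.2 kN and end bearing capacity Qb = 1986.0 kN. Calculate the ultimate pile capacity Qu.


Result: 2184.2 kN

Derivation:
Using Qu = Qf + Qb
Qu = 198.2 + 1986.0
Qu = 2184.2 kN


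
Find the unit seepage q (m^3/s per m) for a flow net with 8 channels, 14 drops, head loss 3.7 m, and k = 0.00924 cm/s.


Result: 0.0001954 m^3/s per m

Derivation:
Convert k to m/s for unit consistency with H:
k = 0.00924 cm/s = 0.00924 / 100 m/s = 9.24e-05 m/s
Using q = k * H * Nf / Nd
Nf / Nd = 8 / 14 = 0.5714
q = 9.24e-05 * 3.7 * 0.5714
q = 0.0001954 m^3/s per m


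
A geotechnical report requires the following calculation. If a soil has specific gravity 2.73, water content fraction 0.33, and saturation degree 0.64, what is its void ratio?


Using the relation e = Gs * w / S
e = 2.73 * 0.33 / 0.64
e = 1.4077


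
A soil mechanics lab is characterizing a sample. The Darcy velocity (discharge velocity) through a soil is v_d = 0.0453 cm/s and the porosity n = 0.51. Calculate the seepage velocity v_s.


Using v_s = v_d / n
v_s = 0.0453 / 0.51
v_s = 0.08882 cm/s


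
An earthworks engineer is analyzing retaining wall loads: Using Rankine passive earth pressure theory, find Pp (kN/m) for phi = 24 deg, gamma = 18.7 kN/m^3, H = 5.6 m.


Result: 695.27 kN/m

Derivation:
Compute passive earth pressure coefficient:
Kp = tan^2(45 + phi/2) = tan^2(57.0) = 2.371184
Compute passive force:
Pp = 0.5 * Kp * gamma * H^2
Pp = 0.5 * 2.371184 * 18.7 * 5.6^2
Pp = 695.27 kN/m


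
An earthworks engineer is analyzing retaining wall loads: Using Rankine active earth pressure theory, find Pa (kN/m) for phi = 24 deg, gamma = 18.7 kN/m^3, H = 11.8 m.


Result: 549.05 kN/m

Derivation:
Compute active earth pressure coefficient:
Ka = tan^2(45 - phi/2) = tan^2(33.0) = 0.42173
Compute active force:
Pa = 0.5 * Ka * gamma * H^2
Pa = 0.5 * 0.42173 * 18.7 * 11.8^2
Pa = 549.05 kN/m


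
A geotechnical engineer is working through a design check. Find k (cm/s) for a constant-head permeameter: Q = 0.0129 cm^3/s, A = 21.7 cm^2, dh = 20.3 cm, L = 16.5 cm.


Compute hydraulic gradient:
i = dh / L = 20.3 / 16.5 = 1.2303
Then apply Darcy's law:
k = Q / (A * i)
k = 0.0129 / (21.7 * 1.2303)
k = 0.0129 / 26.6976
k = 0.000483 cm/s


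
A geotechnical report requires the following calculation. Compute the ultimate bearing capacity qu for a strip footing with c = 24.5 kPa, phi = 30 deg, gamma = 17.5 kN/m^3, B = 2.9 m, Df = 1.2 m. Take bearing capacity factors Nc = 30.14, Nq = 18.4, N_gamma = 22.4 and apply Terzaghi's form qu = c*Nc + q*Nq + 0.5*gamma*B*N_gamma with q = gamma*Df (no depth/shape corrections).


Compute qu = c*Nc + gamma*Df*Nq + 0.5*gamma*B*N_gamma
Term 1: 24.5 * 30.14 = 738.43
Term 2: 17.5 * 1.2 * 18.4 = 386.4
Term 3: 0.5 * 17.5 * 2.9 * 22.4 = 568.4
qu = 738.43 + 386.4 + 568.4
qu = 1693.23 kPa


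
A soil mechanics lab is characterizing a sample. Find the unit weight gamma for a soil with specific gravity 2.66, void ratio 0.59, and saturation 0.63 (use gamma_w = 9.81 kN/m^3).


Result: 18.705 kN/m^3

Derivation:
Using gamma = gamma_w * (Gs + S*e) / (1 + e)
Numerator: Gs + S*e = 2.66 + 0.63*0.59 = 3.0317
Denominator: 1 + e = 1 + 0.59 = 1.59
gamma = 9.81 * 3.0317 / 1.59
gamma = 18.705 kN/m^3


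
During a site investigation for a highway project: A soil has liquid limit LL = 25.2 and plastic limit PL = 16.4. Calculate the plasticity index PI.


Result: 8.8

Derivation:
Using PI = LL - PL
PI = 25.2 - 16.4
PI = 8.8


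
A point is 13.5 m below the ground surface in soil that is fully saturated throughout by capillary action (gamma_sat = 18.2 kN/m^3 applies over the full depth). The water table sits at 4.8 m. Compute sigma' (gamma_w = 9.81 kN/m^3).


Result: 160.35 kPa

Derivation:
Total stress = gamma_sat * depth
sigma = 18.2 * 13.5 = 245.7 kPa
Pore water pressure u = gamma_w * (depth - d_wt)
u = 9.81 * (13.5 - 4.8) = 85.347 kPa
Effective stress = sigma - u
sigma' = 245.7 - 85.347 = 160.35 kPa


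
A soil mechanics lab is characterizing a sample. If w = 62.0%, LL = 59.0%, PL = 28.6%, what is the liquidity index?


First compute the plasticity index:
PI = LL - PL = 59.0 - 28.6 = 30.4
Then compute the liquidity index:
LI = (w - PL) / PI
LI = (62.0 - 28.6) / 30.4
LI = 1.099


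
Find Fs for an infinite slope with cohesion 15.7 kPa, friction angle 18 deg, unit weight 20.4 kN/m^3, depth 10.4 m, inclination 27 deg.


Result: 0.821

Derivation:
Using Fs = c / (gamma*H*sin(beta)*cos(beta)) + tan(phi)/tan(beta)
Cohesion contribution = 15.7 / (20.4*10.4*sin(27)*cos(27))
Cohesion contribution = 0.18294
Friction contribution = tan(18)/tan(27) = 0.637691
Fs = 0.18294 + 0.637691
Fs = 0.821


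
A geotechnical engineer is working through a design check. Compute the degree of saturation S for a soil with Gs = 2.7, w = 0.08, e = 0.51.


Using S = Gs * w / e
S = 2.7 * 0.08 / 0.51
S = 0.4235


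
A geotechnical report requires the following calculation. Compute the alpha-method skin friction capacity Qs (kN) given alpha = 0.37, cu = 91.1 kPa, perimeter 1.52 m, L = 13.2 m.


Result: 676.3 kN

Derivation:
Using Qs = alpha * cu * perimeter * L
Qs = 0.37 * 91.1 * 1.52 * 13.2
Qs = 676.3 kN


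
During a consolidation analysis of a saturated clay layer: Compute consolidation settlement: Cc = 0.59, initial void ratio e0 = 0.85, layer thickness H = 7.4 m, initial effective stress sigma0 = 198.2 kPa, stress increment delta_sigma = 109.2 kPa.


Result: 0.4498 m

Derivation:
Using Sc = Cc * H / (1 + e0) * log10((sigma0 + delta_sigma) / sigma0)
Stress ratio = (198.2 + 109.2) / 198.2 = 1.55096
log10(1.55096) = 0.1906
Cc * H / (1 + e0) = 0.59 * 7.4 / (1 + 0.85) = 2.36
Sc = 2.36 * 0.1906
Sc = 0.4498 m


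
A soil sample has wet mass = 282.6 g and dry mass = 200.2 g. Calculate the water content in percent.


Result: 41.16 %

Derivation:
Using w = (m_wet - m_dry) / m_dry * 100
m_wet - m_dry = 282.6 - 200.2 = 82.4 g
w = 82.4 / 200.2 * 100
w = 41.16 %


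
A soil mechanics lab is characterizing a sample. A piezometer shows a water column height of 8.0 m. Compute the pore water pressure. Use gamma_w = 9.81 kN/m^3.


Result: 78.48 kPa

Derivation:
Using u = gamma_w * h_w
u = 9.81 * 8.0
u = 78.48 kPa


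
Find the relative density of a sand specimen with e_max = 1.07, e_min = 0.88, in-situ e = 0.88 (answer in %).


Result: 100.0 %

Derivation:
Using Dr = (e_max - e) / (e_max - e_min) * 100
e_max - e = 1.07 - 0.88 = 0.19
e_max - e_min = 1.07 - 0.88 = 0.19
Dr = 0.19 / 0.19 * 100
Dr = 100.0 %


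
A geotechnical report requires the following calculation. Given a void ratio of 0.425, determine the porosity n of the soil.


Using the relation n = e / (1 + e)
n = 0.425 / (1 + 0.425)
n = 0.425 / 1.425
n = 0.2982


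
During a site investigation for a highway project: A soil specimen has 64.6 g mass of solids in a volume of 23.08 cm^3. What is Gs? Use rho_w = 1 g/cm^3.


Using Gs = m_s / (V_s * rho_w)
Since rho_w = 1 g/cm^3:
Gs = 64.6 / 23.08
Gs = 2.799


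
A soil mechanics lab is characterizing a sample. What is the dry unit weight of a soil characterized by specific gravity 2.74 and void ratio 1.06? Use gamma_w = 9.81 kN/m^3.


Result: 13.048 kN/m^3

Derivation:
Using gamma_d = Gs * gamma_w / (1 + e)
gamma_d = 2.74 * 9.81 / (1 + 1.06)
gamma_d = 2.74 * 9.81 / 2.06
gamma_d = 13.048 kN/m^3


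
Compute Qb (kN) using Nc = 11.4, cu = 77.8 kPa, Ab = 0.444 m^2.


Using Qb = Nc * cu * Ab
Qb = 11.4 * 77.8 * 0.444
Qb = 393.79 kN


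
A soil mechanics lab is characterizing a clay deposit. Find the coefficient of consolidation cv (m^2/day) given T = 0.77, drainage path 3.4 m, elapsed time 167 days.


Using cv = T * H_dr^2 / t
H_dr^2 = 3.4^2 = 11.56
cv = 0.77 * 11.56 / 167
cv = 0.0533 m^2/day


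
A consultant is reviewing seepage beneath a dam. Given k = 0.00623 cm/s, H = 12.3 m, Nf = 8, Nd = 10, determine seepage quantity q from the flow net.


Convert k to m/s for unit consistency with H:
k = 0.00623 cm/s = 0.00623 / 100 m/s = 6.23e-05 m/s
Using q = k * H * Nf / Nd
Nf / Nd = 8 / 10 = 0.8
q = 6.23e-05 * 12.3 * 0.8
q = 0.000613 m^3/s per m


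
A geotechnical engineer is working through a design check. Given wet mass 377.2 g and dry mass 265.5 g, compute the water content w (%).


Result: 42.07 %

Derivation:
Using w = (m_wet - m_dry) / m_dry * 100
m_wet - m_dry = 377.2 - 265.5 = 111.7 g
w = 111.7 / 265.5 * 100
w = 42.07 %


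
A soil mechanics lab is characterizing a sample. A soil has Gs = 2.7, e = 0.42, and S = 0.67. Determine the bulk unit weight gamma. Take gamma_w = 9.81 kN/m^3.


Result: 20.597 kN/m^3

Derivation:
Using gamma = gamma_w * (Gs + S*e) / (1 + e)
Numerator: Gs + S*e = 2.7 + 0.67*0.42 = 2.9814
Denominator: 1 + e = 1 + 0.42 = 1.42
gamma = 9.81 * 2.9814 / 1.42
gamma = 20.597 kN/m^3


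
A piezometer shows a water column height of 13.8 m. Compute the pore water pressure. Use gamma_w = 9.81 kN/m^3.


Result: 135.38 kPa

Derivation:
Using u = gamma_w * h_w
u = 9.81 * 13.8
u = 135.38 kPa


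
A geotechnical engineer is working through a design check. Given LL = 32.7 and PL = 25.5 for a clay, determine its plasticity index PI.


Using PI = LL - PL
PI = 32.7 - 25.5
PI = 7.2


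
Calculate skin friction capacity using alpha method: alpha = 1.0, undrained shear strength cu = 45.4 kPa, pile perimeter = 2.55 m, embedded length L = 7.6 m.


Using Qs = alpha * cu * perimeter * L
Qs = 1.0 * 45.4 * 2.55 * 7.6
Qs = 879.85 kN


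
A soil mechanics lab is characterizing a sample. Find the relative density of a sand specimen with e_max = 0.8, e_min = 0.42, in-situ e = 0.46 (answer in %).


Using Dr = (e_max - e) / (e_max - e_min) * 100
e_max - e = 0.8 - 0.46 = 0.34
e_max - e_min = 0.8 - 0.42 = 0.38
Dr = 0.34 / 0.38 * 100
Dr = 89.47 %


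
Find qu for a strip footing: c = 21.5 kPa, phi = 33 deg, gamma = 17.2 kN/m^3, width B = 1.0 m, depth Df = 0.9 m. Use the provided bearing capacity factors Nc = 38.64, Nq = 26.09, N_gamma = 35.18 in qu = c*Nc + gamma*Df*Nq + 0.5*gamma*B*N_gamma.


Compute qu = c*Nc + gamma*Df*Nq + 0.5*gamma*B*N_gamma
Term 1: 21.5 * 38.64 = 830.76
Term 2: 17.2 * 0.9 * 26.09 = 403.8732
Term 3: 0.5 * 17.2 * 1.0 * 35.18 = 302.548
qu = 830.76 + 403.8732 + 302.548
qu = 1537.18 kPa


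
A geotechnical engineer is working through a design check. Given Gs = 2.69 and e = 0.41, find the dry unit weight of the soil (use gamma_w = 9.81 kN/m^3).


Result: 18.716 kN/m^3

Derivation:
Using gamma_d = Gs * gamma_w / (1 + e)
gamma_d = 2.69 * 9.81 / (1 + 0.41)
gamma_d = 2.69 * 9.81 / 1.41
gamma_d = 18.716 kN/m^3


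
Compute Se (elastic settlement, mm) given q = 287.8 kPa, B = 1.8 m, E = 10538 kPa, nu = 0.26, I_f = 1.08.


Using Se = q * B * (1 - nu^2) * I_f / E
1 - nu^2 = 1 - 0.26^2 = 0.9324
Se = 287.8 * 1.8 * 0.9324 * 1.08 / 10538
Se = 0.049503 m
Convert to mm: Se = 0.049503 * 1000 = 49.503 mm


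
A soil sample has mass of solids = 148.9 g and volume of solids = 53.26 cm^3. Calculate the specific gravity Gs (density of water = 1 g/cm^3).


Result: 2.796

Derivation:
Using Gs = m_s / (V_s * rho_w)
Since rho_w = 1 g/cm^3:
Gs = 148.9 / 53.26
Gs = 2.796


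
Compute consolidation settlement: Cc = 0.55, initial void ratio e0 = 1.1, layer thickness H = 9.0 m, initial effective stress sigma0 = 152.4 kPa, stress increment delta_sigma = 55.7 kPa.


Using Sc = Cc * H / (1 + e0) * log10((sigma0 + delta_sigma) / sigma0)
Stress ratio = (152.4 + 55.7) / 152.4 = 1.36549
log10(1.36549) = 0.135287
Cc * H / (1 + e0) = 0.55 * 9.0 / (1 + 1.1) = 2.35714
Sc = 2.35714 * 0.135287
Sc = 0.3189 m


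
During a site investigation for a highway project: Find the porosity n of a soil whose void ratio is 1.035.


Result: 0.5086

Derivation:
Using the relation n = e / (1 + e)
n = 1.035 / (1 + 1.035)
n = 1.035 / 2.035
n = 0.5086


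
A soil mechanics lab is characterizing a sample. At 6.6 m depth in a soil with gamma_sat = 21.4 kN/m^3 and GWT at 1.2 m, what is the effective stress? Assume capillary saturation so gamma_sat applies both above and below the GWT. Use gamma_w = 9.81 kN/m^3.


Total stress = gamma_sat * depth
sigma = 21.4 * 6.6 = 141.24 kPa
Pore water pressure u = gamma_w * (depth - d_wt)
u = 9.81 * (6.6 - 1.2) = 52.974 kPa
Effective stress = sigma - u
sigma' = 141.24 - 52.974 = 88.27 kPa


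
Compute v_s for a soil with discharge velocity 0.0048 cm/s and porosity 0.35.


Result: 0.01371 cm/s

Derivation:
Using v_s = v_d / n
v_s = 0.0048 / 0.35
v_s = 0.01371 cm/s


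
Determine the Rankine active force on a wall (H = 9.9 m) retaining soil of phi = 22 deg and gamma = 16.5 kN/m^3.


Compute active earth pressure coefficient:
Ka = tan^2(45 - phi/2) = tan^2(34.0) = 0.454962
Compute active force:
Pa = 0.5 * Ka * gamma * H^2
Pa = 0.5 * 0.454962 * 16.5 * 9.9^2
Pa = 367.87 kN/m


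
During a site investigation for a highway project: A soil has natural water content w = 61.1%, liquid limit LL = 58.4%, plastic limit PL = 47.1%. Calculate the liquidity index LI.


First compute the plasticity index:
PI = LL - PL = 58.4 - 47.1 = 11.3
Then compute the liquidity index:
LI = (w - PL) / PI
LI = (61.1 - 47.1) / 11.3
LI = 1.239


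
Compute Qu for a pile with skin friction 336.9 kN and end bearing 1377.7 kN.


Using Qu = Qf + Qb
Qu = 336.9 + 1377.7
Qu = 1714.6 kN


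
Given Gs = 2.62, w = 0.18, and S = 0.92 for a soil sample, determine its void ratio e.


Result: 0.5126

Derivation:
Using the relation e = Gs * w / S
e = 2.62 * 0.18 / 0.92
e = 0.5126


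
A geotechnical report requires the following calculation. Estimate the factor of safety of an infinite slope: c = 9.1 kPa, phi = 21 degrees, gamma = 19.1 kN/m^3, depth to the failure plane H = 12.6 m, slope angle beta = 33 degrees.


Using Fs = c / (gamma*H*sin(beta)*cos(beta)) + tan(phi)/tan(beta)
Cohesion contribution = 9.1 / (19.1*12.6*sin(33)*cos(33))
Cohesion contribution = 0.0827823
Friction contribution = tan(21)/tan(33) = 0.591099
Fs = 0.0827823 + 0.591099
Fs = 0.674


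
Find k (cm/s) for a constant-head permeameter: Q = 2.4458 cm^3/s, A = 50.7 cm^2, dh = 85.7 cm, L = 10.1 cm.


Result: 0.005685 cm/s

Derivation:
Compute hydraulic gradient:
i = dh / L = 85.7 / 10.1 = 8.48515
Then apply Darcy's law:
k = Q / (A * i)
k = 2.4458 / (50.7 * 8.48515)
k = 2.4458 / 430.197
k = 0.005685 cm/s


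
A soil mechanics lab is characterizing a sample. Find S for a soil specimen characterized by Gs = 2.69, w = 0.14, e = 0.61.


Result: 0.6174

Derivation:
Using S = Gs * w / e
S = 2.69 * 0.14 / 0.61
S = 0.6174


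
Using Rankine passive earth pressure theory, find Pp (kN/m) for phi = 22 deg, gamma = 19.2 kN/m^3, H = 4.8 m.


Compute passive earth pressure coefficient:
Kp = tan^2(45 + phi/2) = tan^2(56.0) = 2.197987
Compute passive force:
Pp = 0.5 * Kp * gamma * H^2
Pp = 0.5 * 2.197987 * 19.2 * 4.8^2
Pp = 486.16 kN/m


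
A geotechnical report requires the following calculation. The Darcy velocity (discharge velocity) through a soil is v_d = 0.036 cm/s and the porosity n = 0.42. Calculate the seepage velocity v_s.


Using v_s = v_d / n
v_s = 0.036 / 0.42
v_s = 0.08571 cm/s


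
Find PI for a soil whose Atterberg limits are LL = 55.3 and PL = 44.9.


Result: 10.4

Derivation:
Using PI = LL - PL
PI = 55.3 - 44.9
PI = 10.4


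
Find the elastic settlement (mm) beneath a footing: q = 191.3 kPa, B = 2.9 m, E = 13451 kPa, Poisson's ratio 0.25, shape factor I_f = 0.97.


Using Se = q * B * (1 - nu^2) * I_f / E
1 - nu^2 = 1 - 0.25^2 = 0.9375
Se = 191.3 * 2.9 * 0.9375 * 0.97 / 13451
Se = 0.037506 m
Convert to mm: Se = 0.037506 * 1000 = 37.506 mm


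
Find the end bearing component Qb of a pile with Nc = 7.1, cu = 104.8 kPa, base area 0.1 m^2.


Using Qb = Nc * cu * Ab
Qb = 7.1 * 104.8 * 0.1
Qb = 74.41 kN


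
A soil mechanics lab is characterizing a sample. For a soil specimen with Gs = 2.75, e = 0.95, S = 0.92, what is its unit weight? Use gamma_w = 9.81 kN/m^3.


Result: 18.232 kN/m^3

Derivation:
Using gamma = gamma_w * (Gs + S*e) / (1 + e)
Numerator: Gs + S*e = 2.75 + 0.92*0.95 = 3.624
Denominator: 1 + e = 1 + 0.95 = 1.95
gamma = 9.81 * 3.624 / 1.95
gamma = 18.232 kN/m^3


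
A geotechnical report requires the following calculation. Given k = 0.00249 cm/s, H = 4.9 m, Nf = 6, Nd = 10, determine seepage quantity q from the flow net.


Convert k to m/s for unit consistency with H:
k = 0.00249 cm/s = 0.00249 / 100 m/s = 2.49e-05 m/s
Using q = k * H * Nf / Nd
Nf / Nd = 6 / 10 = 0.6
q = 2.49e-05 * 4.9 * 0.6
q = 7.321e-05 m^3/s per m


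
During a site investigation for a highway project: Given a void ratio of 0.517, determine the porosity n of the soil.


Result: 0.3408

Derivation:
Using the relation n = e / (1 + e)
n = 0.517 / (1 + 0.517)
n = 0.517 / 1.517
n = 0.3408


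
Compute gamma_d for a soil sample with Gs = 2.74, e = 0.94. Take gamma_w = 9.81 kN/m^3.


Using gamma_d = Gs * gamma_w / (1 + e)
gamma_d = 2.74 * 9.81 / (1 + 0.94)
gamma_d = 2.74 * 9.81 / 1.94
gamma_d = 13.855 kN/m^3


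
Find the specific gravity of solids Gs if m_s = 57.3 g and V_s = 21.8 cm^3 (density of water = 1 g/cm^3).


Using Gs = m_s / (V_s * rho_w)
Since rho_w = 1 g/cm^3:
Gs = 57.3 / 21.8
Gs = 2.628


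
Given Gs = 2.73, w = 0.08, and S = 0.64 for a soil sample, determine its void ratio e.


Result: 0.3412

Derivation:
Using the relation e = Gs * w / S
e = 2.73 * 0.08 / 0.64
e = 0.3412


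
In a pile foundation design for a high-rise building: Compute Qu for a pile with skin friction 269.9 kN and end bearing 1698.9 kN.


Result: 1968.8 kN

Derivation:
Using Qu = Qf + Qb
Qu = 269.9 + 1698.9
Qu = 1968.8 kN


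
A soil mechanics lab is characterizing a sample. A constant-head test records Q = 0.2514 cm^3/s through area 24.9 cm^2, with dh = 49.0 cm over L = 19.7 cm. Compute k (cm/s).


Result: 0.004059 cm/s

Derivation:
Compute hydraulic gradient:
i = dh / L = 49.0 / 19.7 = 2.48731
Then apply Darcy's law:
k = Q / (A * i)
k = 0.2514 / (24.9 * 2.48731)
k = 0.2514 / 61.934
k = 0.004059 cm/s


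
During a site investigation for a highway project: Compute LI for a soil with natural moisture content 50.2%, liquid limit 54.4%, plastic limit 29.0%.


First compute the plasticity index:
PI = LL - PL = 54.4 - 29.0 = 25.4
Then compute the liquidity index:
LI = (w - PL) / PI
LI = (50.2 - 29.0) / 25.4
LI = 0.835


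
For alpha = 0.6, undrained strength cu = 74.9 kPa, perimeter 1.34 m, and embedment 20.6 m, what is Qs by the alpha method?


Result: 1240.52 kN

Derivation:
Using Qs = alpha * cu * perimeter * L
Qs = 0.6 * 74.9 * 1.34 * 20.6
Qs = 1240.52 kN


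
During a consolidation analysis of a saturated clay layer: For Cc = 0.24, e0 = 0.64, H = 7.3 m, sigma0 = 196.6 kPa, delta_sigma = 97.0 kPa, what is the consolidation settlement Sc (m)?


Result: 0.1861 m

Derivation:
Using Sc = Cc * H / (1 + e0) * log10((sigma0 + delta_sigma) / sigma0)
Stress ratio = (196.6 + 97.0) / 196.6 = 1.49339
log10(1.49339) = 0.174173
Cc * H / (1 + e0) = 0.24 * 7.3 / (1 + 0.64) = 1.06829
Sc = 1.06829 * 0.174173
Sc = 0.1861 m


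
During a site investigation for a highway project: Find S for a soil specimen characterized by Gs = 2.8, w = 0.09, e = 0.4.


Result: 0.63

Derivation:
Using S = Gs * w / e
S = 2.8 * 0.09 / 0.4
S = 0.63


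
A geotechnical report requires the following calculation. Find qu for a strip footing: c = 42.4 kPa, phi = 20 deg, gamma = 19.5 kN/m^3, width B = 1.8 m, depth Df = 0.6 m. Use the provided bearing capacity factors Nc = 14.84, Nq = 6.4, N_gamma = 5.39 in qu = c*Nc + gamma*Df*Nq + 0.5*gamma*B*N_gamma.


Result: 798.69 kPa

Derivation:
Compute qu = c*Nc + gamma*Df*Nq + 0.5*gamma*B*N_gamma
Term 1: 42.4 * 14.84 = 629.216
Term 2: 19.5 * 0.6 * 6.4 = 74.88
Term 3: 0.5 * 19.5 * 1.8 * 5.39 = 94.5945
qu = 629.216 + 74.88 + 94.5945
qu = 798.69 kPa


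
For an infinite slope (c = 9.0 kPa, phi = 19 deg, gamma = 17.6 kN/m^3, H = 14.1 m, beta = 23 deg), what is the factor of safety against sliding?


Result: 0.912

Derivation:
Using Fs = c / (gamma*H*sin(beta)*cos(beta)) + tan(phi)/tan(beta)
Cohesion contribution = 9.0 / (17.6*14.1*sin(23)*cos(23))
Cohesion contribution = 0.100834
Friction contribution = tan(19)/tan(23) = 0.811185
Fs = 0.100834 + 0.811185
Fs = 0.912


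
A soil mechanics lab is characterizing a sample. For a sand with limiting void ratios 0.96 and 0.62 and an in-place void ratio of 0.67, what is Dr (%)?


Using Dr = (e_max - e) / (e_max - e_min) * 100
e_max - e = 0.96 - 0.67 = 0.29
e_max - e_min = 0.96 - 0.62 = 0.34
Dr = 0.29 / 0.34 * 100
Dr = 85.29 %


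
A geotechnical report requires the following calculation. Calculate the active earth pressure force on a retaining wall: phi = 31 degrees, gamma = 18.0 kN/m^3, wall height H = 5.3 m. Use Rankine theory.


Result: 80.92 kN/m

Derivation:
Compute active earth pressure coefficient:
Ka = tan^2(45 - phi/2) = tan^2(29.5) = 0.320099
Compute active force:
Pa = 0.5 * Ka * gamma * H^2
Pa = 0.5 * 0.320099 * 18.0 * 5.3^2
Pa = 80.92 kN/m


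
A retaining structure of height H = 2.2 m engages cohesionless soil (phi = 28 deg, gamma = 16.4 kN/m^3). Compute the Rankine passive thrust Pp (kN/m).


Result: 109.93 kN/m

Derivation:
Compute passive earth pressure coefficient:
Kp = tan^2(45 + phi/2) = tan^2(59.0) = 2.769826
Compute passive force:
Pp = 0.5 * Kp * gamma * H^2
Pp = 0.5 * 2.769826 * 16.4 * 2.2^2
Pp = 109.93 kN/m


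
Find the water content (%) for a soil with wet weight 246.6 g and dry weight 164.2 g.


Using w = (m_wet - m_dry) / m_dry * 100
m_wet - m_dry = 246.6 - 164.2 = 82.4 g
w = 82.4 / 164.2 * 100
w = 50.18 %


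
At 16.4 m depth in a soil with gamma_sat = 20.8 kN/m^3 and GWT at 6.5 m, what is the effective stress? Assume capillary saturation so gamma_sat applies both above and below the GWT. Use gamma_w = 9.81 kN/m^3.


Total stress = gamma_sat * depth
sigma = 20.8 * 16.4 = 341.12 kPa
Pore water pressure u = gamma_w * (depth - d_wt)
u = 9.81 * (16.4 - 6.5) = 97.119 kPa
Effective stress = sigma - u
sigma' = 341.12 - 97.119 = 244.0 kPa


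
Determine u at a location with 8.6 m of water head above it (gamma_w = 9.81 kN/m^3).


Result: 84.37 kPa

Derivation:
Using u = gamma_w * h_w
u = 9.81 * 8.6
u = 84.37 kPa


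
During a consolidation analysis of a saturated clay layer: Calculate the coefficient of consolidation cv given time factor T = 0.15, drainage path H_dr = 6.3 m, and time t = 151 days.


Using cv = T * H_dr^2 / t
H_dr^2 = 6.3^2 = 39.69
cv = 0.15 * 39.69 / 151
cv = 0.03943 m^2/day


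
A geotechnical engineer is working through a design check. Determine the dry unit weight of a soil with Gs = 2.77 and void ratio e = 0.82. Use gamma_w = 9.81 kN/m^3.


Using gamma_d = Gs * gamma_w / (1 + e)
gamma_d = 2.77 * 9.81 / (1 + 0.82)
gamma_d = 2.77 * 9.81 / 1.82
gamma_d = 14.931 kN/m^3


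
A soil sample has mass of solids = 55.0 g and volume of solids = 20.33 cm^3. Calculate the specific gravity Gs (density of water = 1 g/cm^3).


Result: 2.705

Derivation:
Using Gs = m_s / (V_s * rho_w)
Since rho_w = 1 g/cm^3:
Gs = 55.0 / 20.33
Gs = 2.705


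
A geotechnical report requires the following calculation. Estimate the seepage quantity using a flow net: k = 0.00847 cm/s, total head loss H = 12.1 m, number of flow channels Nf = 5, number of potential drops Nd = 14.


Convert k to m/s for unit consistency with H:
k = 0.00847 cm/s = 0.00847 / 100 m/s = 8.47e-05 m/s
Using q = k * H * Nf / Nd
Nf / Nd = 5 / 14 = 0.3571
q = 8.47e-05 * 12.1 * 0.3571
q = 0.000366 m^3/s per m


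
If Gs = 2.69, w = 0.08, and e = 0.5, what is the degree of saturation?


Using S = Gs * w / e
S = 2.69 * 0.08 / 0.5
S = 0.4304


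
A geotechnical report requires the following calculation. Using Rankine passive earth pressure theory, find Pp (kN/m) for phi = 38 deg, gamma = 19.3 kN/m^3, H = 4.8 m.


Compute passive earth pressure coefficient:
Kp = tan^2(45 + phi/2) = tan^2(64.0) = 4.203746
Compute passive force:
Pp = 0.5 * Kp * gamma * H^2
Pp = 0.5 * 4.203746 * 19.3 * 4.8^2
Pp = 934.64 kN/m


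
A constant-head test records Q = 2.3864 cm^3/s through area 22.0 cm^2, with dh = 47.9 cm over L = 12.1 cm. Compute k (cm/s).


Compute hydraulic gradient:
i = dh / L = 47.9 / 12.1 = 3.95868
Then apply Darcy's law:
k = Q / (A * i)
k = 2.3864 / (22.0 * 3.95868)
k = 2.3864 / 87.0909
k = 0.027401 cm/s


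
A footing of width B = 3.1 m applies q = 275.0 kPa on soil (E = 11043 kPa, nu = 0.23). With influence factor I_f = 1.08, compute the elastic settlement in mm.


Result: 78.964 mm

Derivation:
Using Se = q * B * (1 - nu^2) * I_f / E
1 - nu^2 = 1 - 0.23^2 = 0.9471
Se = 275.0 * 3.1 * 0.9471 * 1.08 / 11043
Se = 0.078964 m
Convert to mm: Se = 0.078964 * 1000 = 78.964 mm


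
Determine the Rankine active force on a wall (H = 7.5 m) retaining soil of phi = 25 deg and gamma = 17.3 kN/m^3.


Compute active earth pressure coefficient:
Ka = tan^2(45 - phi/2) = tan^2(32.5) = 0.405859
Compute active force:
Pa = 0.5 * Ka * gamma * H^2
Pa = 0.5 * 0.405859 * 17.3 * 7.5^2
Pa = 197.48 kN/m


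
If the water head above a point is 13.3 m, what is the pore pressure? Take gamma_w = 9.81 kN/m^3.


Using u = gamma_w * h_w
u = 9.81 * 13.3
u = 130.47 kPa


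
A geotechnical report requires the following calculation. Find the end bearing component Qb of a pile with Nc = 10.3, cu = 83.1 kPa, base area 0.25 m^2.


Using Qb = Nc * cu * Ab
Qb = 10.3 * 83.1 * 0.25
Qb = 213.98 kN


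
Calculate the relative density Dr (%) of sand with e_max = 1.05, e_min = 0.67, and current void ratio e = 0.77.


Result: 73.68 %

Derivation:
Using Dr = (e_max - e) / (e_max - e_min) * 100
e_max - e = 1.05 - 0.77 = 0.28
e_max - e_min = 1.05 - 0.67 = 0.38
Dr = 0.28 / 0.38 * 100
Dr = 73.68 %


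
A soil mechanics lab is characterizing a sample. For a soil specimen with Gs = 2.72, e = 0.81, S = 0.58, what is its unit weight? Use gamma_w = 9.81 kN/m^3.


Using gamma = gamma_w * (Gs + S*e) / (1 + e)
Numerator: Gs + S*e = 2.72 + 0.58*0.81 = 3.1898
Denominator: 1 + e = 1 + 0.81 = 1.81
gamma = 9.81 * 3.1898 / 1.81
gamma = 17.288 kN/m^3


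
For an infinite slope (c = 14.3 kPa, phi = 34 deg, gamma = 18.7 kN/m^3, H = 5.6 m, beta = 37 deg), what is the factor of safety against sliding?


Using Fs = c / (gamma*H*sin(beta)*cos(beta)) + tan(phi)/tan(beta)
Cohesion contribution = 14.3 / (18.7*5.6*sin(37)*cos(37))
Cohesion contribution = 0.284115
Friction contribution = tan(34)/tan(37) = 0.895103
Fs = 0.284115 + 0.895103
Fs = 1.179


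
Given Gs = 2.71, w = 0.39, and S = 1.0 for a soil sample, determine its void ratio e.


Using the relation e = Gs * w / S
e = 2.71 * 0.39 / 1.0
e = 1.0569


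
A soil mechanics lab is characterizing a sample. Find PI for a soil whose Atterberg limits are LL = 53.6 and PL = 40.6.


Result: 13.0

Derivation:
Using PI = LL - PL
PI = 53.6 - 40.6
PI = 13.0


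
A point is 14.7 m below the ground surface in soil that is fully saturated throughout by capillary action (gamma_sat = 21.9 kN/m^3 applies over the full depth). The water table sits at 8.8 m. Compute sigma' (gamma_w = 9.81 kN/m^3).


Result: 264.05 kPa

Derivation:
Total stress = gamma_sat * depth
sigma = 21.9 * 14.7 = 321.93 kPa
Pore water pressure u = gamma_w * (depth - d_wt)
u = 9.81 * (14.7 - 8.8) = 57.879 kPa
Effective stress = sigma - u
sigma' = 321.93 - 57.879 = 264.05 kPa


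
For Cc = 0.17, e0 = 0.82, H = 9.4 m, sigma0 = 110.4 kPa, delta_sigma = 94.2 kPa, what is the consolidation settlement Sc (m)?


Using Sc = Cc * H / (1 + e0) * log10((sigma0 + delta_sigma) / sigma0)
Stress ratio = (110.4 + 94.2) / 110.4 = 1.85326
log10(1.85326) = 0.267937
Cc * H / (1 + e0) = 0.17 * 9.4 / (1 + 0.82) = 0.878022
Sc = 0.878022 * 0.267937
Sc = 0.2353 m


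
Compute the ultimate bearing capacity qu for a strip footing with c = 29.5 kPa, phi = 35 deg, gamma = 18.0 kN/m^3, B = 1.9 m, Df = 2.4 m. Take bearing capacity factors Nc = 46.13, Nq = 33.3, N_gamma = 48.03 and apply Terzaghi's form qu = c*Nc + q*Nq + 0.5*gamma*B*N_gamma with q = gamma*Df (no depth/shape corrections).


Result: 3620.71 kPa

Derivation:
Compute qu = c*Nc + gamma*Df*Nq + 0.5*gamma*B*N_gamma
Term 1: 29.5 * 46.13 = 1360.835
Term 2: 18.0 * 2.4 * 33.3 = 1438.56
Term 3: 0.5 * 18.0 * 1.9 * 48.03 = 821.313
qu = 1360.835 + 1438.56 + 821.313
qu = 3620.71 kPa


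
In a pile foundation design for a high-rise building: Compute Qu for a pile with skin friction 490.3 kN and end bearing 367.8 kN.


Using Qu = Qf + Qb
Qu = 490.3 + 367.8
Qu = 858.1 kN


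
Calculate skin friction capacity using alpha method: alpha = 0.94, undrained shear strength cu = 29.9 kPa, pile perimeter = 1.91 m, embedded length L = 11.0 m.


Using Qs = alpha * cu * perimeter * L
Qs = 0.94 * 29.9 * 1.91 * 11.0
Qs = 590.51 kN


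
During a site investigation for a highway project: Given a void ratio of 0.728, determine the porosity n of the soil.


Using the relation n = e / (1 + e)
n = 0.728 / (1 + 0.728)
n = 0.728 / 1.728
n = 0.4213


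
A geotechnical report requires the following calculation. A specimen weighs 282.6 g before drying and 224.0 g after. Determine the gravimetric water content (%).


Result: 26.16 %

Derivation:
Using w = (m_wet - m_dry) / m_dry * 100
m_wet - m_dry = 282.6 - 224.0 = 58.6 g
w = 58.6 / 224.0 * 100
w = 26.16 %


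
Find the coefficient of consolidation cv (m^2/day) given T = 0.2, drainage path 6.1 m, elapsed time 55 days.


Using cv = T * H_dr^2 / t
H_dr^2 = 6.1^2 = 37.21
cv = 0.2 * 37.21 / 55
cv = 0.13531 m^2/day


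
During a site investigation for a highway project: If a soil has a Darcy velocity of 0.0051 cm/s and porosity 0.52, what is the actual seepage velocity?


Result: 0.00981 cm/s

Derivation:
Using v_s = v_d / n
v_s = 0.0051 / 0.52
v_s = 0.00981 cm/s


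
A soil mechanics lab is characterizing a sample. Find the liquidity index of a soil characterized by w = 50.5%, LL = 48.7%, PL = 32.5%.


First compute the plasticity index:
PI = LL - PL = 48.7 - 32.5 = 16.2
Then compute the liquidity index:
LI = (w - PL) / PI
LI = (50.5 - 32.5) / 16.2
LI = 1.111


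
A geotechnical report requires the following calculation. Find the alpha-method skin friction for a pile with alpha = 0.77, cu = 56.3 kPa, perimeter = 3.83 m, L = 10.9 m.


Using Qs = alpha * cu * perimeter * L
Qs = 0.77 * 56.3 * 3.83 * 10.9
Qs = 1809.77 kN
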